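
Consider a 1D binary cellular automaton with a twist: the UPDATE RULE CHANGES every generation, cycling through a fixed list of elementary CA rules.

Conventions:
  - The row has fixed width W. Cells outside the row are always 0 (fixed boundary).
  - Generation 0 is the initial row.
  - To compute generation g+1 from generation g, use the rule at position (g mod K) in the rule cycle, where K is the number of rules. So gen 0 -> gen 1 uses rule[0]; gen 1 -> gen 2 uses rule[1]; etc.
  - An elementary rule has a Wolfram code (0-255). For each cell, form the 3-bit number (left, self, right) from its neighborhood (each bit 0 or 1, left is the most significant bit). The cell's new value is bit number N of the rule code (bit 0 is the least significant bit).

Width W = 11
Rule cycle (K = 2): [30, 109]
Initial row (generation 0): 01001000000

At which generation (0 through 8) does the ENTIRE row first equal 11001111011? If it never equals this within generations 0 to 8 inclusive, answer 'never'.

Gen 0: 01001000000
Gen 1 (rule 30): 11111100000
Gen 2 (rule 109): 10000101111
Gen 3 (rule 30): 11001101000
Gen 4 (rule 109): 11001111011
Gen 5 (rule 30): 10111000010
Gen 6 (rule 109): 11101011010
Gen 7 (rule 30): 10001010011
Gen 8 (rule 109): 10101110011

Answer: 4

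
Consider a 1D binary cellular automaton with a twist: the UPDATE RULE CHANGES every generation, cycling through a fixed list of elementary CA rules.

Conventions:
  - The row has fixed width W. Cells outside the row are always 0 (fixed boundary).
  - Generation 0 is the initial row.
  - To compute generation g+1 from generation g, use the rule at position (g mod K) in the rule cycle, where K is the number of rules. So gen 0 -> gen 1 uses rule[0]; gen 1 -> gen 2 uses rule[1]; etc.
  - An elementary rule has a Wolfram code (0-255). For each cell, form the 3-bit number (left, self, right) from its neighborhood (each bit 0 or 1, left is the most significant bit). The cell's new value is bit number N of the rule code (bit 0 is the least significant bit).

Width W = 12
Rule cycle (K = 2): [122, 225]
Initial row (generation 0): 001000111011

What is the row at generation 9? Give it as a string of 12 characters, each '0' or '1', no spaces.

Gen 0: 001000111011
Gen 1 (rule 122): 010101101111
Gen 2 (rule 225): 001010110111
Gen 3 (rule 122): 010101111101
Gen 4 (rule 225): 001010111110
Gen 5 (rule 122): 010101100011
Gen 6 (rule 225): 001010101001
Gen 7 (rule 122): 010101010110
Gen 8 (rule 225): 001010101010
Gen 9 (rule 122): 010101010101

Answer: 010101010101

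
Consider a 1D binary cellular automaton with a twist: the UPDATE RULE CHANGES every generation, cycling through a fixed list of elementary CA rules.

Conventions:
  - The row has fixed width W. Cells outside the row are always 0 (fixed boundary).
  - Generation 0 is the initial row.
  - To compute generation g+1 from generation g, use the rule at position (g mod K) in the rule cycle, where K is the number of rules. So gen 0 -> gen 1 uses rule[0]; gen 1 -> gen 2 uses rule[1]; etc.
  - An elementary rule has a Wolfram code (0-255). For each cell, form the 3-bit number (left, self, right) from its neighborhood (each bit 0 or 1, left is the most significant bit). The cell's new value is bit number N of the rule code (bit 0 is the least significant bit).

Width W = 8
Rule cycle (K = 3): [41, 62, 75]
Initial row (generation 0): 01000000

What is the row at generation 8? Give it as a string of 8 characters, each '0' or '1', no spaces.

Answer: 11101110

Derivation:
Gen 0: 01000000
Gen 1 (rule 41): 00011111
Gen 2 (rule 62): 00110000
Gen 3 (rule 75): 11110111
Gen 4 (rule 41): 10001100
Gen 5 (rule 62): 11011010
Gen 6 (rule 75): 11011000
Gen 7 (rule 41): 10110011
Gen 8 (rule 62): 11101110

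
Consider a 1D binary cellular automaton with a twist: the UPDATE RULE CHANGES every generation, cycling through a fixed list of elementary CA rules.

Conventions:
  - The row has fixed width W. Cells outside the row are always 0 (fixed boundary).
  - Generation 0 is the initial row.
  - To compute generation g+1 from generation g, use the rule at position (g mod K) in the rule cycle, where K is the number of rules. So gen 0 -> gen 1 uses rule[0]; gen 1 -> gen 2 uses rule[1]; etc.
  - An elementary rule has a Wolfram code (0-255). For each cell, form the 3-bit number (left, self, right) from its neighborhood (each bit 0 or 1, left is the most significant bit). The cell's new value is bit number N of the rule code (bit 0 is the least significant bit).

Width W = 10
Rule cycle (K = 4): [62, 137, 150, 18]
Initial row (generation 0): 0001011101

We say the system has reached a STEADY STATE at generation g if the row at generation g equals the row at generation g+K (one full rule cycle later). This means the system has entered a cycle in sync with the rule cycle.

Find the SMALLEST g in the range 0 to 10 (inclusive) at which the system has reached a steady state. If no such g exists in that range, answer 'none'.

Answer: none

Derivation:
Gen 0: 0001011101
Gen 1 (rule 62): 0011110011
Gen 2 (rule 137): 1011100010
Gen 3 (rule 150): 1001010111
Gen 4 (rule 18): 0110000000
Gen 5 (rule 62): 1101000000
Gen 6 (rule 137): 1000011111
Gen 7 (rule 150): 1100101110
Gen 8 (rule 18): 0011000001
Gen 9 (rule 62): 0110100011
Gen 10 (rule 137): 0100001010
Gen 11 (rule 150): 1110011011
Gen 12 (rule 18): 0001100000
Gen 13 (rule 62): 0011010000
Gen 14 (rule 137): 1010000111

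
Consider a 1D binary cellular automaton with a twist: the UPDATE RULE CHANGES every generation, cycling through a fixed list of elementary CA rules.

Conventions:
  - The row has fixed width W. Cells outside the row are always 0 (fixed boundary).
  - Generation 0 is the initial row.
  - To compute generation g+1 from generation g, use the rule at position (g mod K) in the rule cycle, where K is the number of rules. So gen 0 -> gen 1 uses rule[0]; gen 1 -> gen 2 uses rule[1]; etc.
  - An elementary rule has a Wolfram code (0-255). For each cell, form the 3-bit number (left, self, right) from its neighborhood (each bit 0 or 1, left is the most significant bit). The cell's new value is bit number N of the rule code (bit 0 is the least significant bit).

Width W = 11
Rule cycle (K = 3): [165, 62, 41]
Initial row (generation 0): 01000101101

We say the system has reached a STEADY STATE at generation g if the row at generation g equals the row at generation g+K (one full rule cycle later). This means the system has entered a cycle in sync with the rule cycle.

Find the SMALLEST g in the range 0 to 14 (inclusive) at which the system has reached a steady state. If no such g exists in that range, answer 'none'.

Answer: none

Derivation:
Gen 0: 01000101101
Gen 1 (rule 165): 01010110011
Gen 2 (rule 62): 11111101110
Gen 3 (rule 41): 10000011000
Gen 4 (rule 165): 10111000011
Gen 5 (rule 62): 11100100110
Gen 6 (rule 41): 10000000100
Gen 7 (rule 165): 10111110101
Gen 8 (rule 62): 11100001111
Gen 9 (rule 41): 10001101000
Gen 10 (rule 165): 10100011011
Gen 11 (rule 62): 11110110110
Gen 12 (rule 41): 10001101100
Gen 13 (rule 165): 10100010001
Gen 14 (rule 62): 11110111011
Gen 15 (rule 41): 10001100110
Gen 16 (rule 165): 10100000000
Gen 17 (rule 62): 11110000000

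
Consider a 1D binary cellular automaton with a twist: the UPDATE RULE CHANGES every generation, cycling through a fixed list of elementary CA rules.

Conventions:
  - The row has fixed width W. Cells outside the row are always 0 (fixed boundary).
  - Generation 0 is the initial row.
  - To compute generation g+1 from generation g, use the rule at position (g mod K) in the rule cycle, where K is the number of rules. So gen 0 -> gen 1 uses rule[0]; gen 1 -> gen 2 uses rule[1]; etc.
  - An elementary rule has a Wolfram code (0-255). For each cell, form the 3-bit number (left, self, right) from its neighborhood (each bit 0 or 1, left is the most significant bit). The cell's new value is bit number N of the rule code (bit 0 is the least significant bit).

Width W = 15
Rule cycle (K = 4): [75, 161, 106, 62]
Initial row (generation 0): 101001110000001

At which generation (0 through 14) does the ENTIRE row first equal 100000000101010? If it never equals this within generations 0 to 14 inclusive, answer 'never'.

Gen 0: 101001110000001
Gen 1 (rule 75): 000011010111110
Gen 2 (rule 161): 111000101011100
Gen 3 (rule 106): 101001010110100
Gen 4 (rule 62): 111111111101110
Gen 5 (rule 75): 100000000101010
Gen 6 (rule 161): 001111110010100
Gen 7 (rule 106): 011000010101000
Gen 8 (rule 62): 110100111111100
Gen 9 (rule 75): 110001100000101
Gen 10 (rule 161): 000100001110010
Gen 11 (rule 106): 001000011010100
Gen 12 (rule 62): 011100110111110
Gen 13 (rule 75): 110101110100010
Gen 14 (rule 161): 001010101001000

Answer: 5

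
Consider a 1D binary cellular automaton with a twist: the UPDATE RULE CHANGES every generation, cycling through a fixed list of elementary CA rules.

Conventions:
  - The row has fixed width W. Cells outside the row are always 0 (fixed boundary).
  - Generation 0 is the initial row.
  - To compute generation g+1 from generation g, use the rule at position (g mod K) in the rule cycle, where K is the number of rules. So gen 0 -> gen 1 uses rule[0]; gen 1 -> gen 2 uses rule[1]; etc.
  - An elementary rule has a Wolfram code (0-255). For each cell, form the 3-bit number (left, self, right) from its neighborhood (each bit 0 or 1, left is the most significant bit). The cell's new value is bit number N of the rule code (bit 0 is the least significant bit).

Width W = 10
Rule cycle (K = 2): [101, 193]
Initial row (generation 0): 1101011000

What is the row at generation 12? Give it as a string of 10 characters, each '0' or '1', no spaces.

Answer: 0000100001

Derivation:
Gen 0: 1101011000
Gen 1 (rule 101): 0111101011
Gen 2 (rule 193): 0011100001
Gen 3 (rule 101): 1000101101
Gen 4 (rule 193): 0010000100
Gen 5 (rule 101): 1010110101
Gen 6 (rule 193): 0000010000
Gen 7 (rule 101): 1111010111
Gen 8 (rule 193): 0111000011
Gen 9 (rule 101): 0001011001
Gen 10 (rule 193): 1100001000
Gen 11 (rule 101): 0101101011
Gen 12 (rule 193): 0000100001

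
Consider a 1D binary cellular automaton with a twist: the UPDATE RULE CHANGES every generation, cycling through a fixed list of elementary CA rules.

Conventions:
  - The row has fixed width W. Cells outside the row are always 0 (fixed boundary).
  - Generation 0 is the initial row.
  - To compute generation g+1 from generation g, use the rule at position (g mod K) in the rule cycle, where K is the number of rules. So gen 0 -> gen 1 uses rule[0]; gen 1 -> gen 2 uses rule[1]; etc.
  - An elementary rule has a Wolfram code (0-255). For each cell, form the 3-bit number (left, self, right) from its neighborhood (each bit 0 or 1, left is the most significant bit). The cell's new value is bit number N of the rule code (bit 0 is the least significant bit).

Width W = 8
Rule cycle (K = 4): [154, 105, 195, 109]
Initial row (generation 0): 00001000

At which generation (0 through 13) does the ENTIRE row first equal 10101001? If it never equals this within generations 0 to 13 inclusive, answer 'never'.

Answer: never

Derivation:
Gen 0: 00001000
Gen 1 (rule 154): 00010100
Gen 2 (rule 105): 11001001
Gen 3 (rule 195): 01010010
Gen 4 (rule 109): 01110010
Gen 5 (rule 154): 11101101
Gen 6 (rule 105): 10111110
Gen 7 (rule 195): 00011110
Gen 8 (rule 109): 11010010
Gen 9 (rule 154): 10001101
Gen 10 (rule 105): 00101110
Gen 11 (rule 195): 11000110
Gen 12 (rule 109): 11010110
Gen 13 (rule 154): 10000101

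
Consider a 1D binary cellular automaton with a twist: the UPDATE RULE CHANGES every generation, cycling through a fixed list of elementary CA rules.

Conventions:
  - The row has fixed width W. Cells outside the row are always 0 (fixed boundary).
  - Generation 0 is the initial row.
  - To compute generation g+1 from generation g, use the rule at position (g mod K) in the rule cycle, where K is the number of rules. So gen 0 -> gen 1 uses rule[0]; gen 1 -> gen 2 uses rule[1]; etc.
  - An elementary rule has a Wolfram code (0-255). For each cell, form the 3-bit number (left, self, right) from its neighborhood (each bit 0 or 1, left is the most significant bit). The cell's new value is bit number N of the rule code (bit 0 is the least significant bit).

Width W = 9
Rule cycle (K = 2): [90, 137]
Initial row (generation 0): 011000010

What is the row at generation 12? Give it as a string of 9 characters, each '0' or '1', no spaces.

Answer: 000100010

Derivation:
Gen 0: 011000010
Gen 1 (rule 90): 111100101
Gen 2 (rule 137): 111000000
Gen 3 (rule 90): 101100000
Gen 4 (rule 137): 001001111
Gen 5 (rule 90): 010111001
Gen 6 (rule 137): 000110000
Gen 7 (rule 90): 001111000
Gen 8 (rule 137): 101110011
Gen 9 (rule 90): 001011111
Gen 10 (rule 137): 100011110
Gen 11 (rule 90): 010110011
Gen 12 (rule 137): 000100010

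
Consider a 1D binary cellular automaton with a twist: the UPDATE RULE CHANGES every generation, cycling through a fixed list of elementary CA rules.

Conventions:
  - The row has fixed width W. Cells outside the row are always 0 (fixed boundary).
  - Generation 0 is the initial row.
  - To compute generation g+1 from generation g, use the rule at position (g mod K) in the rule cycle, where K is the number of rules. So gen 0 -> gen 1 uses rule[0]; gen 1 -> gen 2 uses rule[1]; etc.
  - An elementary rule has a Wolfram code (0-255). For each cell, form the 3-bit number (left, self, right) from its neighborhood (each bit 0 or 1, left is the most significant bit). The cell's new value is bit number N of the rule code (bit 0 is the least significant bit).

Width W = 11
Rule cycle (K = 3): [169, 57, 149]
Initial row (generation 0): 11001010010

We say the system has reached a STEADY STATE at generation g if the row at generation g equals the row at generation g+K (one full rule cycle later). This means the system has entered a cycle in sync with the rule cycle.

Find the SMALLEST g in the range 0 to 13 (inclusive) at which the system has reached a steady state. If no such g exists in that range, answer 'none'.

Answer: 11

Derivation:
Gen 0: 11001010010
Gen 1 (rule 169): 10000100000
Gen 2 (rule 57): 01110011111
Gen 3 (rule 149): 00101001110
Gen 4 (rule 169): 10010001100
Gen 5 (rule 57): 01001101011
Gen 6 (rule 149): 01100001000
Gen 7 (rule 169): 01001100011
Gen 8 (rule 57): 00101011010
Gen 9 (rule 149): 10101000011
Gen 10 (rule 169): 01010011010
Gen 11 (rule 57): 00101010101
Gen 12 (rule 149): 10101010101
Gen 13 (rule 169): 01010101010
Gen 14 (rule 57): 00101010101
Gen 15 (rule 149): 10101010101
Gen 16 (rule 169): 01010101010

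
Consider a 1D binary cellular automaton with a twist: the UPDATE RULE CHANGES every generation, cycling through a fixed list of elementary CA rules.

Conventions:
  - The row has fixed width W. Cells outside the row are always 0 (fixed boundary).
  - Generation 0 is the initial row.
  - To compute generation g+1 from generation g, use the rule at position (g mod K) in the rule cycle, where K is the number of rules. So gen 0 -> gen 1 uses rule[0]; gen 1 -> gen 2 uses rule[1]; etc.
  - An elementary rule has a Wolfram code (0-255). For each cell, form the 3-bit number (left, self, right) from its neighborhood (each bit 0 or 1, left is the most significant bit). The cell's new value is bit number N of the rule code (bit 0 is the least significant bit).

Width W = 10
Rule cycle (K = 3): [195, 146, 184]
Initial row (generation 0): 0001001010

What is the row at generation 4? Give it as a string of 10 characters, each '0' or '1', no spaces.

Gen 0: 0001001010
Gen 1 (rule 195): 1110010000
Gen 2 (rule 146): 0101101000
Gen 3 (rule 184): 0011010100
Gen 4 (rule 195): 1101000001

Answer: 1101000001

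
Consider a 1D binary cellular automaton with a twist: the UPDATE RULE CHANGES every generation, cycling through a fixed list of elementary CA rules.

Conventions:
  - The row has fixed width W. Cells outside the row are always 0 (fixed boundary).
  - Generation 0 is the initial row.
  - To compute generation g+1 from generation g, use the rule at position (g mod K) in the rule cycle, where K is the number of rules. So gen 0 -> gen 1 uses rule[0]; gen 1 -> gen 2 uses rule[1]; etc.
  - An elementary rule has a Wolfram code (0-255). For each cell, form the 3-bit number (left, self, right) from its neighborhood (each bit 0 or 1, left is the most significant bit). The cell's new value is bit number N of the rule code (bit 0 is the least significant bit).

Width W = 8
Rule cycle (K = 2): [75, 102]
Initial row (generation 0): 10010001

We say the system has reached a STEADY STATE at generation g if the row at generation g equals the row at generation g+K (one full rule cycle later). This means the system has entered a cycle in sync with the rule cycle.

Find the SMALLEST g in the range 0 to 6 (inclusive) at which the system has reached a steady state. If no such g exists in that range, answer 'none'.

Gen 0: 10010001
Gen 1 (rule 75): 00100110
Gen 2 (rule 102): 01101010
Gen 3 (rule 75): 11100000
Gen 4 (rule 102): 00100000
Gen 5 (rule 75): 11001111
Gen 6 (rule 102): 01010001
Gen 7 (rule 75): 10000110
Gen 8 (rule 102): 10001010

Answer: none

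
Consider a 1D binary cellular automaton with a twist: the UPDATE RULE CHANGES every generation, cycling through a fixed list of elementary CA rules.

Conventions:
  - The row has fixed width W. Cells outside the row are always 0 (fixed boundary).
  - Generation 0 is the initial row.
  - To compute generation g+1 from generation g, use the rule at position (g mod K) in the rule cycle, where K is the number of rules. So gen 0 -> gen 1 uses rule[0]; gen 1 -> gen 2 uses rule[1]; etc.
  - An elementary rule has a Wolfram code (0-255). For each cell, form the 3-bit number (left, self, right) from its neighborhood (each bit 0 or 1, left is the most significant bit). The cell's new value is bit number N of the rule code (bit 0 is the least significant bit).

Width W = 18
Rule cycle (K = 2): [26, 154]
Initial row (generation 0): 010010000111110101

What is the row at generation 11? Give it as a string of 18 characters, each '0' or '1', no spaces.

Answer: 100100000000000001

Derivation:
Gen 0: 010010000111110101
Gen 1 (rule 26): 101101001100000000
Gen 2 (rule 154): 001000111010000000
Gen 3 (rule 26): 010101100001000000
Gen 4 (rule 154): 100001010010100000
Gen 5 (rule 26): 010010001100010000
Gen 6 (rule 154): 101101011010101000
Gen 7 (rule 26): 001000010000000100
Gen 8 (rule 154): 010100101000001010
Gen 9 (rule 26): 100011000100010001
Gen 10 (rule 154): 010110101010101010
Gen 11 (rule 26): 100100000000000001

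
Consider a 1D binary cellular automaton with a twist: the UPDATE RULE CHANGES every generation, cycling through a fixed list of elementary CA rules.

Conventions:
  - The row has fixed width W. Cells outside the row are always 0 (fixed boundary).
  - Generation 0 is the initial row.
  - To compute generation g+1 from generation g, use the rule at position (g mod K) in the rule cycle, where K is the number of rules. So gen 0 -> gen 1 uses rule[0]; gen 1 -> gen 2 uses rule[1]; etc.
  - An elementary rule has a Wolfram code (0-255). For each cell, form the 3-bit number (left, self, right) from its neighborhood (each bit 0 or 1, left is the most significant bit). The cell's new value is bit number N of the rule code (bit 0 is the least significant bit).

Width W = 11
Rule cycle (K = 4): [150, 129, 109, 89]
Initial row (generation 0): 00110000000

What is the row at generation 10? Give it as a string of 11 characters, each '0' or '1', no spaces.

Gen 0: 00110000000
Gen 1 (rule 150): 01001000000
Gen 2 (rule 129): 00000011111
Gen 3 (rule 109): 11111010001
Gen 4 (rule 89): 10001001100
Gen 5 (rule 150): 11011110010
Gen 6 (rule 129): 00001100000
Gen 7 (rule 109): 11101101111
Gen 8 (rule 89): 10101101001
Gen 9 (rule 150): 10100001111
Gen 10 (rule 129): 00001100110

Answer: 00001100110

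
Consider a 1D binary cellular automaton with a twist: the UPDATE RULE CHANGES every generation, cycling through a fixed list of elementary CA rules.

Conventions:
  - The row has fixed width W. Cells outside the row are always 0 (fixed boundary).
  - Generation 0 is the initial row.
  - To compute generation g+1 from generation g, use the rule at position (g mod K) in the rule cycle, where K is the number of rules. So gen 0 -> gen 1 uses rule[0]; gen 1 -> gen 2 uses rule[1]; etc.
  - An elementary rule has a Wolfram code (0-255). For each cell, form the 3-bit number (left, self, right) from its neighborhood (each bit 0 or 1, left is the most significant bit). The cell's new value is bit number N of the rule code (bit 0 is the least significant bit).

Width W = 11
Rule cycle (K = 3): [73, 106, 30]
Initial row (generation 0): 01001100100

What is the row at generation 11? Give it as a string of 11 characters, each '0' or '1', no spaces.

Gen 0: 01001100100
Gen 1 (rule 73): 00001100001
Gen 2 (rule 106): 00011100010
Gen 3 (rule 30): 00110010111
Gen 4 (rule 73): 10110000101
Gen 5 (rule 106): 01110001010
Gen 6 (rule 30): 11001011011
Gen 7 (rule 73): 11000011011
Gen 8 (rule 106): 11000111111
Gen 9 (rule 30): 10101100000
Gen 10 (rule 73): 00001101111
Gen 11 (rule 106): 00011111001

Answer: 00011111001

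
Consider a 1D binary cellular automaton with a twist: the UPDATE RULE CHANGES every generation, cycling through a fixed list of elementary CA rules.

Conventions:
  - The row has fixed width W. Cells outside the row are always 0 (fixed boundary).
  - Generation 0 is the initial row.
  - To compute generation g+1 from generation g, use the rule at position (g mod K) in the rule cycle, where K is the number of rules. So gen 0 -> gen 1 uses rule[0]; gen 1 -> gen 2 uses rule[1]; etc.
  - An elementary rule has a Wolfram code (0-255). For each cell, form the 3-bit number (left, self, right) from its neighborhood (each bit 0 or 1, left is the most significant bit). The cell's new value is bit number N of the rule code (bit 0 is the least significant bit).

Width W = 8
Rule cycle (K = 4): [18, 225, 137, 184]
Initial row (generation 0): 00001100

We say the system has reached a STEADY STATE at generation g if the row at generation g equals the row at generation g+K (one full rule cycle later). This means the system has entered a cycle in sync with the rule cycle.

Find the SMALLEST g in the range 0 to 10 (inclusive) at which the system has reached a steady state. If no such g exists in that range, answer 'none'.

Answer: none

Derivation:
Gen 0: 00001100
Gen 1 (rule 18): 00010010
Gen 2 (rule 225): 11000000
Gen 3 (rule 137): 10011111
Gen 4 (rule 184): 01011110
Gen 5 (rule 18): 10000001
Gen 6 (rule 225): 00111100
Gen 7 (rule 137): 10111001
Gen 8 (rule 184): 01110100
Gen 9 (rule 18): 10000010
Gen 10 (rule 225): 00111000
Gen 11 (rule 137): 10110011
Gen 12 (rule 184): 01101010
Gen 13 (rule 18): 10000001
Gen 14 (rule 225): 00111100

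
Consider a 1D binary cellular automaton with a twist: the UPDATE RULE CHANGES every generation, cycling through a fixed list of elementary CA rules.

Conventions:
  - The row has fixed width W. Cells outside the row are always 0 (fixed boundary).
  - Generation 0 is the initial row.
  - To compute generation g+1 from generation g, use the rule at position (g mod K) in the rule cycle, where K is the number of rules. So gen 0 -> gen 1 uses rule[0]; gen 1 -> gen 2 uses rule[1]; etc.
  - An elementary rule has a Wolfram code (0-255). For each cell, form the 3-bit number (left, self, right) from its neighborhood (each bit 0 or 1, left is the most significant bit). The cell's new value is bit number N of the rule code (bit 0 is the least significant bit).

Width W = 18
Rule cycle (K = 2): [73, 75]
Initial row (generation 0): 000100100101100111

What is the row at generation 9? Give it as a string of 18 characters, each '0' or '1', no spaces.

Answer: 110000010000100001

Derivation:
Gen 0: 000100100101100111
Gen 1 (rule 73): 110000000001100101
Gen 2 (rule 75): 110111111111101000
Gen 3 (rule 73): 110100000000100011
Gen 4 (rule 75): 110001111111001111
Gen 5 (rule 73): 110101000001001001
Gen 6 (rule 75): 110000011110010010
Gen 7 (rule 73): 110111010010000000
Gen 8 (rule 75): 110101000100111111
Gen 9 (rule 73): 110000010000100001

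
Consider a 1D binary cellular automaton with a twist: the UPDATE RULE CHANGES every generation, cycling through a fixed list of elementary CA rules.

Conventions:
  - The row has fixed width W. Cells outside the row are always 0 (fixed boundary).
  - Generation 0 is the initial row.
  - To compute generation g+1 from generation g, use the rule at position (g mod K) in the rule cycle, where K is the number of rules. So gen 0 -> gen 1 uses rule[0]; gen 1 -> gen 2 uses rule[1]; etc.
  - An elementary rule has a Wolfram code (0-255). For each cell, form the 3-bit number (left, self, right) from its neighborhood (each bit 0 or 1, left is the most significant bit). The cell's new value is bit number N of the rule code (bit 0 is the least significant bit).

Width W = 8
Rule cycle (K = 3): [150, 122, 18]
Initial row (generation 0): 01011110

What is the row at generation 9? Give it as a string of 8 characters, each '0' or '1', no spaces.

Gen 0: 01011110
Gen 1 (rule 150): 11001101
Gen 2 (rule 122): 11111110
Gen 3 (rule 18): 00000001
Gen 4 (rule 150): 00000011
Gen 5 (rule 122): 00000111
Gen 6 (rule 18): 00001000
Gen 7 (rule 150): 00011100
Gen 8 (rule 122): 00110110
Gen 9 (rule 18): 01000001

Answer: 01000001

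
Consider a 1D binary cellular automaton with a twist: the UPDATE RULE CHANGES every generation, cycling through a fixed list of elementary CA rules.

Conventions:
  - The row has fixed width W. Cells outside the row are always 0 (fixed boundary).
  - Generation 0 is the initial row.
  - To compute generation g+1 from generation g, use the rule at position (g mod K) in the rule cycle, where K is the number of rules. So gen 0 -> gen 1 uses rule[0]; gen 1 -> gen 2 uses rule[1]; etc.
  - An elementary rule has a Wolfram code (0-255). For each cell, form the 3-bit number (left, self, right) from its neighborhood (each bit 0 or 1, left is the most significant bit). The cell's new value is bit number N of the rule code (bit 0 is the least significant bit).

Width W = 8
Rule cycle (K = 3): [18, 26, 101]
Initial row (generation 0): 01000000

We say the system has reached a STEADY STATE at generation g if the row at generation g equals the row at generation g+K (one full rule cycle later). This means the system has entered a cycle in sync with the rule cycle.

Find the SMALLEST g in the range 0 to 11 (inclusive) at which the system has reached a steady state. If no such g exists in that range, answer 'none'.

Answer: 4

Derivation:
Gen 0: 01000000
Gen 1 (rule 18): 10100000
Gen 2 (rule 26): 00010000
Gen 3 (rule 101): 11010111
Gen 4 (rule 18): 00000000
Gen 5 (rule 26): 00000000
Gen 6 (rule 101): 11111111
Gen 7 (rule 18): 00000000
Gen 8 (rule 26): 00000000
Gen 9 (rule 101): 11111111
Gen 10 (rule 18): 00000000
Gen 11 (rule 26): 00000000
Gen 12 (rule 101): 11111111
Gen 13 (rule 18): 00000000
Gen 14 (rule 26): 00000000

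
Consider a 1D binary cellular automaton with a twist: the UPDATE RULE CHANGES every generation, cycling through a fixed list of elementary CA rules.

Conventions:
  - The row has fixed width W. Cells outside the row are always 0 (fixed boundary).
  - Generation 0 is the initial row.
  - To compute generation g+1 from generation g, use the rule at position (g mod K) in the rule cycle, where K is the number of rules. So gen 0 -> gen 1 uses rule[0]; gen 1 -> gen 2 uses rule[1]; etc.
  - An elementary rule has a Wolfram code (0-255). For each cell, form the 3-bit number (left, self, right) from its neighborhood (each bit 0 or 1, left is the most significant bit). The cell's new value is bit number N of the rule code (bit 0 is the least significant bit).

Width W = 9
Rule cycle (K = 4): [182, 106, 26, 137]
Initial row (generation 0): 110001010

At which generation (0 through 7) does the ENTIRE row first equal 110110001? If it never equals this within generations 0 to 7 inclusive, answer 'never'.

Answer: never

Derivation:
Gen 0: 110001010
Gen 1 (rule 182): 001011111
Gen 2 (rule 106): 010110001
Gen 3 (rule 26): 100101010
Gen 4 (rule 137): 000000000
Gen 5 (rule 182): 000000000
Gen 6 (rule 106): 000000000
Gen 7 (rule 26): 000000000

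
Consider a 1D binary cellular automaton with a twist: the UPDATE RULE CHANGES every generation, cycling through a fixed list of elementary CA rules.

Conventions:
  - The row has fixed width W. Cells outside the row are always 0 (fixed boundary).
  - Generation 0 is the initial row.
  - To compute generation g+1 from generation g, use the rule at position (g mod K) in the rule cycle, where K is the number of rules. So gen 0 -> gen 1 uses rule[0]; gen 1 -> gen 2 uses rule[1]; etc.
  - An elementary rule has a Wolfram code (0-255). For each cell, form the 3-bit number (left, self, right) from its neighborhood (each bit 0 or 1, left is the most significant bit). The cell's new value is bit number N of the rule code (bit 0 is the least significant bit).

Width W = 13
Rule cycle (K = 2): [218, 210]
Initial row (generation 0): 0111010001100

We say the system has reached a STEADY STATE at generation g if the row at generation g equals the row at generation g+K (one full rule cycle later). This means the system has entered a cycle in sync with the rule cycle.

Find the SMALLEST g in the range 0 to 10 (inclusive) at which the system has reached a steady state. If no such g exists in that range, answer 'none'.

Gen 0: 0111010001100
Gen 1 (rule 218): 1111001011110
Gen 2 (rule 210): 0111110001111
Gen 3 (rule 218): 1111111011111
Gen 4 (rule 210): 0111111001111
Gen 5 (rule 218): 1111111111111
Gen 6 (rule 210): 0111111111111
Gen 7 (rule 218): 1111111111111
Gen 8 (rule 210): 0111111111111
Gen 9 (rule 218): 1111111111111
Gen 10 (rule 210): 0111111111111
Gen 11 (rule 218): 1111111111111
Gen 12 (rule 210): 0111111111111

Answer: 5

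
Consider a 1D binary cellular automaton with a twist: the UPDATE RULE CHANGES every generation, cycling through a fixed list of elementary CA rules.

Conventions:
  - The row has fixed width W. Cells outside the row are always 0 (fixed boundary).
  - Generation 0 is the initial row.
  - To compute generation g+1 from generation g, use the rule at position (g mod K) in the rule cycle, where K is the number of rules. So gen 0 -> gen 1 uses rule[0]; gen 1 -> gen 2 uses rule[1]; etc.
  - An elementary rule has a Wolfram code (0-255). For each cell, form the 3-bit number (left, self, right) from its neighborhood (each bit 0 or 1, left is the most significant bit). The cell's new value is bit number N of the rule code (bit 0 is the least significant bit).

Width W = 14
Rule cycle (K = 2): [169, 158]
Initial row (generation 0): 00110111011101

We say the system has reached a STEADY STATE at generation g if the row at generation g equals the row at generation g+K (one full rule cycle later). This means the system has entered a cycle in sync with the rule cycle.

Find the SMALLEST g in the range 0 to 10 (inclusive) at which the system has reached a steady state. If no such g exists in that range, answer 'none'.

Gen 0: 00110111011101
Gen 1 (rule 169): 10101110111010
Gen 2 (rule 158): 10101100110011
Gen 3 (rule 169): 01011000100010
Gen 4 (rule 158): 11010101110111
Gen 5 (rule 169): 10101011101110
Gen 6 (rule 158): 10101011001101
Gen 7 (rule 169): 01010110001010
Gen 8 (rule 158): 11010101011011
Gen 9 (rule 169): 10101010110110
Gen 10 (rule 158): 10101010100101
Gen 11 (rule 169): 01010101000010
Gen 12 (rule 158): 11010101100111

Answer: none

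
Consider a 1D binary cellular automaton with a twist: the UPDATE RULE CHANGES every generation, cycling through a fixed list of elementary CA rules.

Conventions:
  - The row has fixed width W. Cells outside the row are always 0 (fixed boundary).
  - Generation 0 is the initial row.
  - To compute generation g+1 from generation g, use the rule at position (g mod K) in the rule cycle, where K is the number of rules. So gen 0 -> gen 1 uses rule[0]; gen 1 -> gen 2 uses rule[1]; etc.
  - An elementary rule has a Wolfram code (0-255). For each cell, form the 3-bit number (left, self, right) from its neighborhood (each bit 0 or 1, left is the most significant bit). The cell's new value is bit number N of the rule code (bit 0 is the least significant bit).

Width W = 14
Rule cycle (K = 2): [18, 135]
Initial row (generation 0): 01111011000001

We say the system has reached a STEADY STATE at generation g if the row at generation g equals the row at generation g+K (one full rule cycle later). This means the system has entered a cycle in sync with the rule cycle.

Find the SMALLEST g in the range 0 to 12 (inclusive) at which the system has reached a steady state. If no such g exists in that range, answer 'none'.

Gen 0: 01111011000001
Gen 1 (rule 18): 10000000100010
Gen 2 (rule 135): 10111111101110
Gen 3 (rule 18): 00000000000001
Gen 4 (rule 135): 11111111111111
Gen 5 (rule 18): 00000000000000
Gen 6 (rule 135): 11111111111111
Gen 7 (rule 18): 00000000000000
Gen 8 (rule 135): 11111111111111
Gen 9 (rule 18): 00000000000000
Gen 10 (rule 135): 11111111111111
Gen 11 (rule 18): 00000000000000
Gen 12 (rule 135): 11111111111111
Gen 13 (rule 18): 00000000000000
Gen 14 (rule 135): 11111111111111

Answer: 4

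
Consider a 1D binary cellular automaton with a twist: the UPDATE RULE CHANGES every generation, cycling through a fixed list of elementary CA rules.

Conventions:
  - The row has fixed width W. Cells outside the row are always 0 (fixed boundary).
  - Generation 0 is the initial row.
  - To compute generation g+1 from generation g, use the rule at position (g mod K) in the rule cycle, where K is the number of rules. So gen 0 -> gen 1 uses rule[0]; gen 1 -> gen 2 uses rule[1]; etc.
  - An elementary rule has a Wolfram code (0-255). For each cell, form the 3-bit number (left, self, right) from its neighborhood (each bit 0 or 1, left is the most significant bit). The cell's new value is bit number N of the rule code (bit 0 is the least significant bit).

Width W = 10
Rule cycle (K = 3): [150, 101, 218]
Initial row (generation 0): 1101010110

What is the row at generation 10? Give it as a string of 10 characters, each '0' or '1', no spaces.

Gen 0: 1101010110
Gen 1 (rule 150): 0001010001
Gen 2 (rule 101): 1101110101
Gen 3 (rule 218): 1101110000
Gen 4 (rule 150): 0000101000
Gen 5 (rule 101): 1110111011
Gen 6 (rule 218): 1110111011
Gen 7 (rule 150): 0100010000
Gen 8 (rule 101): 0101010111
Gen 9 (rule 218): 1000000111
Gen 10 (rule 150): 1100001010

Answer: 1100001010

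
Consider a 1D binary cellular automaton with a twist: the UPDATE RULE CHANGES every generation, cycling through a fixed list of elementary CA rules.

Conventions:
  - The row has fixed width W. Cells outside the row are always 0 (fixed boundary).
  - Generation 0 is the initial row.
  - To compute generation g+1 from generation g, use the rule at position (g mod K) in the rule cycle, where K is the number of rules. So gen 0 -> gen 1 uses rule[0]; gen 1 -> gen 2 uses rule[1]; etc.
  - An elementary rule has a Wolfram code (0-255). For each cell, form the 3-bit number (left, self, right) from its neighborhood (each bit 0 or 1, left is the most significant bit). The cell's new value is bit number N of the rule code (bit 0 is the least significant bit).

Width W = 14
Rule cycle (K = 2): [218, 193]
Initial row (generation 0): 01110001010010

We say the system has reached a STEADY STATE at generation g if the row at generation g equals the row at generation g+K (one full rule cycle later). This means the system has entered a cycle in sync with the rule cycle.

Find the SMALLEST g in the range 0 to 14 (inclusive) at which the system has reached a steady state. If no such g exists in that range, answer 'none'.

Answer: 11

Derivation:
Gen 0: 01110001010010
Gen 1 (rule 218): 11111010001101
Gen 2 (rule 193): 01111000100100
Gen 3 (rule 218): 11111101011010
Gen 4 (rule 193): 01111100001000
Gen 5 (rule 218): 11111110010100
Gen 6 (rule 193): 01111110000001
Gen 7 (rule 218): 11111111000010
Gen 8 (rule 193): 01111111011000
Gen 9 (rule 218): 11111111011100
Gen 10 (rule 193): 01111111001101
Gen 11 (rule 218): 11111111111100
Gen 12 (rule 193): 01111111111101
Gen 13 (rule 218): 11111111111100
Gen 14 (rule 193): 01111111111101
Gen 15 (rule 218): 11111111111100
Gen 16 (rule 193): 01111111111101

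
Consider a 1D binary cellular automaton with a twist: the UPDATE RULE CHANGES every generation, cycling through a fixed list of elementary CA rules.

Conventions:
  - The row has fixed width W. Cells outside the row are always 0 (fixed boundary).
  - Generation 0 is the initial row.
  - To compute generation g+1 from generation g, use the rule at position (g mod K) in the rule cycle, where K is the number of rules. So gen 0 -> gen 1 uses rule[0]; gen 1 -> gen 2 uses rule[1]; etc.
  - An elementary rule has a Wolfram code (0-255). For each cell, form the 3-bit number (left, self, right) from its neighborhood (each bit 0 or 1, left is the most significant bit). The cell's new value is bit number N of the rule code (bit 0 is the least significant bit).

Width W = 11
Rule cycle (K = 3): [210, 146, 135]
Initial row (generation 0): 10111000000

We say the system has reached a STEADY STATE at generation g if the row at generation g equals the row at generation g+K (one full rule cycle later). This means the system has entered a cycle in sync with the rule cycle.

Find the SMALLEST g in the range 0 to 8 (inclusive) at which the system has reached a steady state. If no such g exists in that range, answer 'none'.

Answer: none

Derivation:
Gen 0: 10111000000
Gen 1 (rule 210): 00011100000
Gen 2 (rule 146): 00101010000
Gen 3 (rule 135): 11101010111
Gen 4 (rule 210): 01100000011
Gen 5 (rule 146): 10010000100
Gen 6 (rule 135): 10110111101
Gen 7 (rule 210): 00010011100
Gen 8 (rule 146): 00101101010
Gen 9 (rule 135): 11100001010
Gen 10 (rule 210): 01110010001
Gen 11 (rule 146): 10101101010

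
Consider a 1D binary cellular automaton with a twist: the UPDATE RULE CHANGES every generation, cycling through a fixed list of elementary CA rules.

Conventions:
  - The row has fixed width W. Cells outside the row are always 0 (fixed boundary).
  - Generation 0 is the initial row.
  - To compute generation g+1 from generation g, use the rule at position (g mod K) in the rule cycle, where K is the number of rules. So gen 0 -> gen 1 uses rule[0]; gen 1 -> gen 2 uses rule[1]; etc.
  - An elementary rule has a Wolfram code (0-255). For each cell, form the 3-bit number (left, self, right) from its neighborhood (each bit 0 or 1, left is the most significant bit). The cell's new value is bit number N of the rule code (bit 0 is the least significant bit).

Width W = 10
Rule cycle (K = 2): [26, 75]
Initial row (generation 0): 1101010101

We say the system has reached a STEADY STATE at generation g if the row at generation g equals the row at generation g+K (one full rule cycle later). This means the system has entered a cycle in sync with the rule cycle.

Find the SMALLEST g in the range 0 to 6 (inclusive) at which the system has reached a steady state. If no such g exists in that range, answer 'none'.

Answer: none

Derivation:
Gen 0: 1101010101
Gen 1 (rule 26): 1000000000
Gen 2 (rule 75): 0011111111
Gen 3 (rule 26): 0110000000
Gen 4 (rule 75): 1110111111
Gen 5 (rule 26): 1000100000
Gen 6 (rule 75): 0011001111
Gen 7 (rule 26): 0110111000
Gen 8 (rule 75): 1110101011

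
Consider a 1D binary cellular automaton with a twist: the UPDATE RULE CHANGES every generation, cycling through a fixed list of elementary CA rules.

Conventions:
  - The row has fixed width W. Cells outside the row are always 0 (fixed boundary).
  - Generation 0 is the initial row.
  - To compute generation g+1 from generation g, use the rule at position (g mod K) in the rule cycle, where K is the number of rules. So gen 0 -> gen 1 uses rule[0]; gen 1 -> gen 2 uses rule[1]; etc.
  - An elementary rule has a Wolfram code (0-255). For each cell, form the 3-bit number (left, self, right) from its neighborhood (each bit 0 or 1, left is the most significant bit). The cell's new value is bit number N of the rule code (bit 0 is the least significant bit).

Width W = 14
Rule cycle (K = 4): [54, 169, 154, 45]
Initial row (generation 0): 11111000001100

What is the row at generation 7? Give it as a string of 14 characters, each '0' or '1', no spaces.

Gen 0: 11111000001100
Gen 1 (rule 54): 00000100010010
Gen 2 (rule 169): 11110001000000
Gen 3 (rule 154): 11101010100000
Gen 4 (rule 45): 10011111101111
Gen 5 (rule 54): 11100000010000
Gen 6 (rule 169): 11001111000111
Gen 7 (rule 154): 10111110101110

Answer: 10111110101110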